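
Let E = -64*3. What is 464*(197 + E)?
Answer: 2320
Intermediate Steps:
E = -192
464*(197 + E) = 464*(197 - 192) = 464*5 = 2320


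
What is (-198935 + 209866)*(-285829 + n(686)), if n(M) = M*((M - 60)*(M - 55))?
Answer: 2958893665197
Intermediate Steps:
n(M) = M*(-60 + M)*(-55 + M) (n(M) = M*((-60 + M)*(-55 + M)) = M*(-60 + M)*(-55 + M))
(-198935 + 209866)*(-285829 + n(686)) = (-198935 + 209866)*(-285829 + 686*(3300 + 686**2 - 115*686)) = 10931*(-285829 + 686*(3300 + 470596 - 78890)) = 10931*(-285829 + 686*395006) = 10931*(-285829 + 270974116) = 10931*270688287 = 2958893665197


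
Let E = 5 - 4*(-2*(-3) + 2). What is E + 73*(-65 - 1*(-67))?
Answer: 119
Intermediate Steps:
E = -27 (E = 5 - 4*(6 + 2) = 5 - 4*8 = 5 - 32 = -27)
E + 73*(-65 - 1*(-67)) = -27 + 73*(-65 - 1*(-67)) = -27 + 73*(-65 + 67) = -27 + 73*2 = -27 + 146 = 119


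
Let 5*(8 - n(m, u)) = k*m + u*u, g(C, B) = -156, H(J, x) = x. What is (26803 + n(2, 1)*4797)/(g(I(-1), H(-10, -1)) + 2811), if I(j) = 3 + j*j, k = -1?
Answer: 330692/13275 ≈ 24.911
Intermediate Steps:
I(j) = 3 + j²
n(m, u) = 8 - u²/5 + m/5 (n(m, u) = 8 - (-m + u*u)/5 = 8 - (-m + u²)/5 = 8 - (u² - m)/5 = 8 + (-u²/5 + m/5) = 8 - u²/5 + m/5)
(26803 + n(2, 1)*4797)/(g(I(-1), H(-10, -1)) + 2811) = (26803 + (8 - ⅕*1² + (⅕)*2)*4797)/(-156 + 2811) = (26803 + (8 - ⅕*1 + ⅖)*4797)/2655 = (26803 + (8 - ⅕ + ⅖)*4797)*(1/2655) = (26803 + (41/5)*4797)*(1/2655) = (26803 + 196677/5)*(1/2655) = (330692/5)*(1/2655) = 330692/13275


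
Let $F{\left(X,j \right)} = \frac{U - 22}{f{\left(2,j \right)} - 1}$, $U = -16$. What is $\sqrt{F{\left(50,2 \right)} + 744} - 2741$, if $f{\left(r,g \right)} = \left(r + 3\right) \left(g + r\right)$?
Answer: $-2741 + \sqrt{742} \approx -2713.8$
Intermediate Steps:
$f{\left(r,g \right)} = \left(3 + r\right) \left(g + r\right)$
$F{\left(X,j \right)} = - \frac{38}{9 + 5 j}$ ($F{\left(X,j \right)} = \frac{-16 - 22}{\left(2^{2} + 3 j + 3 \cdot 2 + j 2\right) - 1} = - \frac{38}{\left(4 + 3 j + 6 + 2 j\right) - 1} = - \frac{38}{\left(10 + 5 j\right) - 1} = - \frac{38}{9 + 5 j}$)
$\sqrt{F{\left(50,2 \right)} + 744} - 2741 = \sqrt{- \frac{38}{9 + 5 \cdot 2} + 744} - 2741 = \sqrt{- \frac{38}{9 + 10} + 744} - 2741 = \sqrt{- \frac{38}{19} + 744} - 2741 = \sqrt{\left(-38\right) \frac{1}{19} + 744} - 2741 = \sqrt{-2 + 744} - 2741 = \sqrt{742} - 2741 = -2741 + \sqrt{742}$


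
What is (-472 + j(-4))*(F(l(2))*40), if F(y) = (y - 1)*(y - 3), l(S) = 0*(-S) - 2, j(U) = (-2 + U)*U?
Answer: -268800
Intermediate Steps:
j(U) = U*(-2 + U)
l(S) = -2 (l(S) = 0 - 2 = -2)
F(y) = (-1 + y)*(-3 + y)
(-472 + j(-4))*(F(l(2))*40) = (-472 - 4*(-2 - 4))*((3 + (-2)**2 - 4*(-2))*40) = (-472 - 4*(-6))*((3 + 4 + 8)*40) = (-472 + 24)*(15*40) = -448*600 = -268800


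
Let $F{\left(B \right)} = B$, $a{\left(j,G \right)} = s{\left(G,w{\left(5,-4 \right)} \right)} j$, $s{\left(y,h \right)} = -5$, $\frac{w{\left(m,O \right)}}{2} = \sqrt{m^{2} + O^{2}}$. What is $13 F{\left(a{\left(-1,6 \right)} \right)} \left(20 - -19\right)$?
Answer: $2535$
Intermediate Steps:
$w{\left(m,O \right)} = 2 \sqrt{O^{2} + m^{2}}$ ($w{\left(m,O \right)} = 2 \sqrt{m^{2} + O^{2}} = 2 \sqrt{O^{2} + m^{2}}$)
$a{\left(j,G \right)} = - 5 j$
$13 F{\left(a{\left(-1,6 \right)} \right)} \left(20 - -19\right) = 13 \left(\left(-5\right) \left(-1\right)\right) \left(20 - -19\right) = 13 \cdot 5 \left(20 + 19\right) = 65 \cdot 39 = 2535$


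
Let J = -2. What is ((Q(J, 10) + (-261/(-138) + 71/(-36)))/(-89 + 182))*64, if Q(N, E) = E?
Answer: 131408/19251 ≈ 6.8260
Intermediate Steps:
((Q(J, 10) + (-261/(-138) + 71/(-36)))/(-89 + 182))*64 = ((10 + (-261/(-138) + 71/(-36)))/(-89 + 182))*64 = ((10 + (-261*(-1/138) + 71*(-1/36)))/93)*64 = ((10 + (87/46 - 71/36))*(1/93))*64 = ((10 - 67/828)*(1/93))*64 = ((8213/828)*(1/93))*64 = (8213/77004)*64 = 131408/19251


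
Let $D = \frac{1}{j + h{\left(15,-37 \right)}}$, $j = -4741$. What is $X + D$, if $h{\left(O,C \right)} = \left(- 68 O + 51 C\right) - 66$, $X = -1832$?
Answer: $- \frac{14132049}{7714} \approx -1832.0$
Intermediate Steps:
$h{\left(O,C \right)} = -66 - 68 O + 51 C$
$D = - \frac{1}{7714}$ ($D = \frac{1}{-4741 - 2973} = \frac{1}{-7714} = - \frac{1}{7714} \approx -0.00012963$)
$X + D = -1832 - \frac{1}{7714} = - \frac{14132049}{7714}$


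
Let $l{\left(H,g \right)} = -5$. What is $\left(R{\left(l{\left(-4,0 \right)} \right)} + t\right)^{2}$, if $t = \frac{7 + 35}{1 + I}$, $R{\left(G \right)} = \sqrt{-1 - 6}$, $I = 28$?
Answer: $- \frac{4123}{841} + \frac{84 i \sqrt{7}}{29} \approx -4.9025 + 7.6636 i$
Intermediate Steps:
$R{\left(G \right)} = i \sqrt{7}$ ($R{\left(G \right)} = \sqrt{-7} = i \sqrt{7}$)
$t = \frac{42}{29}$ ($t = \frac{7 + 35}{1 + 28} = \frac{42}{29} \approx 1.4483$)
$\left(R{\left(l{\left(-4,0 \right)} \right)} + t\right)^{2} = \left(i \sqrt{7} + \frac{42}{29}\right)^{2} = \left(\frac{42}{29} + i \sqrt{7}\right)^{2}$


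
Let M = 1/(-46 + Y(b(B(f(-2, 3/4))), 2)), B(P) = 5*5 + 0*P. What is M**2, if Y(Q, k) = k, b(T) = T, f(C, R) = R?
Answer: 1/1936 ≈ 0.00051653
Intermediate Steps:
B(P) = 25 (B(P) = 25 + 0 = 25)
M = -1/44 (M = 1/(-46 + 2) = 1/(-44) = -1/44 ≈ -0.022727)
M**2 = (-1/44)**2 = 1/1936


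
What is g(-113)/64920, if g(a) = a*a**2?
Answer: -1442897/64920 ≈ -22.226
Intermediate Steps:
g(a) = a**3
g(-113)/64920 = (-113)**3/64920 = -1442897*1/64920 = -1442897/64920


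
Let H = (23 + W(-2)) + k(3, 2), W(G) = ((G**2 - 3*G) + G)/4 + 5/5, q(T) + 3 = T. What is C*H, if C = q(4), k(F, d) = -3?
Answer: 23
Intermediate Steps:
q(T) = -3 + T
W(G) = 1 - G/2 + G**2/4 (W(G) = (G**2 - 2*G)*(1/4) + 5*(1/5) = (-G/2 + G**2/4) + 1 = 1 - G/2 + G**2/4)
H = 23 (H = (23 + (1 - 1/2*(-2) + (1/4)*(-2)**2)) - 3 = (23 + (1 + 1 + (1/4)*4)) - 3 = (23 + (1 + 1 + 1)) - 3 = (23 + 3) - 3 = 26 - 3 = 23)
C = 1 (C = -3 + 4 = 1)
C*H = 1*23 = 23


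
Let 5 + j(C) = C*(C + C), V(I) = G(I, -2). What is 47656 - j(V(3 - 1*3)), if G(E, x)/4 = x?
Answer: 47533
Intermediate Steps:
G(E, x) = 4*x
V(I) = -8 (V(I) = 4*(-2) = -8)
j(C) = -5 + 2*C² (j(C) = -5 + C*(C + C) = -5 + C*(2*C) = -5 + 2*C²)
47656 - j(V(3 - 1*3)) = 47656 - (-5 + 2*(-8)²) = 47656 - (-5 + 2*64) = 47656 - (-5 + 128) = 47656 - 1*123 = 47656 - 123 = 47533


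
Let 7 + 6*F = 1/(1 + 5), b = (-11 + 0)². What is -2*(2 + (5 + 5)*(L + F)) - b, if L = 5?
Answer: -1820/9 ≈ -202.22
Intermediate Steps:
b = 121 (b = (-11)² = 121)
F = -41/36 (F = -7/6 + 1/(6*(1 + 5)) = -7/6 + (⅙)/6 = -7/6 + (⅙)*(⅙) = -7/6 + 1/36 = -41/36 ≈ -1.1389)
-2*(2 + (5 + 5)*(L + F)) - b = -2*(2 + (5 + 5)*(5 - 41/36)) - 1*121 = -2*(2 + 10*(139/36)) - 121 = -2*(2 + 695/18) - 121 = -2*731/18 - 121 = -731/9 - 121 = -1820/9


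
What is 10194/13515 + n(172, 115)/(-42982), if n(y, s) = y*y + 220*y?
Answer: -78846142/96816955 ≈ -0.81438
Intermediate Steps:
n(y, s) = y² + 220*y
10194/13515 + n(172, 115)/(-42982) = 10194/13515 + (172*(220 + 172))/(-42982) = 10194*(1/13515) + (172*392)*(-1/42982) = 3398/4505 + 67424*(-1/42982) = 3398/4505 - 33712/21491 = -78846142/96816955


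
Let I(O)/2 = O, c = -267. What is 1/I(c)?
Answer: -1/534 ≈ -0.0018727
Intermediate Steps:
I(O) = 2*O
1/I(c) = 1/(2*(-267)) = 1/(-534) = -1/534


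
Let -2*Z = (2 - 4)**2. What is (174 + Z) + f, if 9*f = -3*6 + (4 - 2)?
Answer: 1532/9 ≈ 170.22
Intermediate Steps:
Z = -2 (Z = -(2 - 4)**2/2 = -1/2*(-2)**2 = -1/2*4 = -2)
f = -16/9 (f = (-3*6 + (4 - 2))/9 = (-18 + 2)/9 = (1/9)*(-16) = -16/9 ≈ -1.7778)
(174 + Z) + f = (174 - 2) - 16/9 = 172 - 16/9 = 1532/9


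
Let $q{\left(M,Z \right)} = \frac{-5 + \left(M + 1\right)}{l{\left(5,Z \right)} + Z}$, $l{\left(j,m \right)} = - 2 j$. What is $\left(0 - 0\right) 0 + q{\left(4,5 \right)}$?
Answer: $0$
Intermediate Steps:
$q{\left(M,Z \right)} = \frac{-4 + M}{-10 + Z}$ ($q{\left(M,Z \right)} = \frac{-5 + \left(M + 1\right)}{\left(-2\right) 5 + Z} = \frac{-5 + \left(1 + M\right)}{-10 + Z} = \frac{-4 + M}{-10 + Z}$)
$\left(0 - 0\right) 0 + q{\left(4,5 \right)} = \left(0 - 0\right) 0 + \frac{-4 + 4}{-10 + 5} = \left(0 + 0\right) 0 + \frac{1}{-5} \cdot 0 = 0 \cdot 0 - 0 = 0 + 0 = 0$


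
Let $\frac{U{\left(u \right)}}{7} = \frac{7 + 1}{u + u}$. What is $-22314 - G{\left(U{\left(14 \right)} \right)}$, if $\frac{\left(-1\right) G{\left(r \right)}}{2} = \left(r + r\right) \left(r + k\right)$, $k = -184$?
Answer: $-23770$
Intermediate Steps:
$U{\left(u \right)} = \frac{28}{u}$ ($U{\left(u \right)} = 7 \frac{7 + 1}{u + u} = 7 \frac{8}{2 u} = 7 \cdot 8 \frac{1}{2 u} = 7 \frac{4}{u} = \frac{28}{u}$)
$G{\left(r \right)} = - 4 r \left(-184 + r\right)$ ($G{\left(r \right)} = - 2 \left(r + r\right) \left(r - 184\right) = - 2 \cdot 2 r \left(-184 + r\right) = - 4 r \left(-184 + r\right)$)
$-22314 - G{\left(U{\left(14 \right)} \right)} = -22314 - 4 \cdot \frac{28}{14} \left(184 - \frac{28}{14}\right) = -22314 - 4 \cdot 28 \cdot \frac{1}{14} \left(184 - 28 \cdot \frac{1}{14}\right) = -22314 - 4 \cdot 2 \left(184 - 2\right) = -22314 - 4 \cdot 2 \cdot 182 = -22314 - 1456 = -23770$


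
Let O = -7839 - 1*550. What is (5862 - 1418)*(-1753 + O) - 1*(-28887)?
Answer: -45042161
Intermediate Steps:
O = -8389 (O = -7839 - 550 = -8389)
(5862 - 1418)*(-1753 + O) - 1*(-28887) = (5862 - 1418)*(-1753 - 8389) - 1*(-28887) = 4444*(-10142) + 28887 = -45071048 + 28887 = -45042161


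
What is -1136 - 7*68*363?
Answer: -173924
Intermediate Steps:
-1136 - 7*68*363 = -1136 - 476*363 = -1136 - 172788 = -173924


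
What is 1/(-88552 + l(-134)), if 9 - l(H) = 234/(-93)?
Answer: -31/2744755 ≈ -1.1294e-5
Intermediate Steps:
l(H) = 357/31 (l(H) = 9 - 234/(-93) = 9 - 234*(-1)/93 = 9 - 1*(-78/31) = 9 + 78/31 = 357/31)
1/(-88552 + l(-134)) = 1/(-88552 + 357/31) = 1/(-2744755/31) = -31/2744755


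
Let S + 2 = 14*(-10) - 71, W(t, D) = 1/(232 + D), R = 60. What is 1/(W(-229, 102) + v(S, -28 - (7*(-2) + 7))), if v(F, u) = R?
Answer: 334/20041 ≈ 0.016666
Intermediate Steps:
S = -213 (S = -2 + (14*(-10) - 71) = -2 + (-140 - 71) = -2 - 211 = -213)
v(F, u) = 60
1/(W(-229, 102) + v(S, -28 - (7*(-2) + 7))) = 1/(1/(232 + 102) + 60) = 1/(1/334 + 60) = 1/(20041/334) = 334/20041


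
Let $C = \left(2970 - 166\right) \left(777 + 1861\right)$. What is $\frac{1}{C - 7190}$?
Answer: $\frac{1}{7389762} \approx 1.3532 \cdot 10^{-7}$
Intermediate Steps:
$C = 7396952$ ($C = 2804 \cdot 2638 = 7396952$)
$\frac{1}{C - 7190} = \frac{1}{7396952 - 7190} = \frac{1}{7389762}$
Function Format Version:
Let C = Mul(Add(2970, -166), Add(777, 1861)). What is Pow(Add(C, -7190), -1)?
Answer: Rational(1, 7389762) ≈ 1.3532e-7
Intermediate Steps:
C = 7396952 (C = Mul(2804, 2638) = 7396952)
Pow(Add(C, -7190), -1) = Pow(Add(7396952, -7190), -1) = Pow(7389762, -1) = Rational(1, 7389762)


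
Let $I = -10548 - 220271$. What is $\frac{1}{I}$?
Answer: $- \frac{1}{230819} \approx -4.3324 \cdot 10^{-6}$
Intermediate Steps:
$I = -230819$ ($I = -10548 - 220271 = -230819$)
$\frac{1}{I} = \frac{1}{-230819} = - \frac{1}{230819}$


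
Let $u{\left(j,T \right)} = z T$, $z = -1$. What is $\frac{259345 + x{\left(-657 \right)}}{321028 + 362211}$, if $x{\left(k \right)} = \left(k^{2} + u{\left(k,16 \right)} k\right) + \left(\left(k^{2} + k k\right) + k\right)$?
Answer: $\frac{1564147}{683239} \approx 2.2893$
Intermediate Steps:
$u{\left(j,T \right)} = - T$
$x{\left(k \right)} = - 15 k + 3 k^{2}$ ($x{\left(k \right)} = \left(k^{2} + \left(-1\right) 16 k\right) + \left(\left(k^{2} + k k\right) + k\right) = \left(k^{2} - 16 k\right) + \left(\left(k^{2} + k^{2}\right) + k\right) = \left(k^{2} - 16 k\right) + \left(2 k^{2} + k\right) = \left(k^{2} - 16 k\right) + \left(k + 2 k^{2}\right) = - 15 k + 3 k^{2}$)
$\frac{259345 + x{\left(-657 \right)}}{321028 + 362211} = \frac{259345 + 3 \left(-657\right) \left(-5 - 657\right)}{321028 + 362211} = \frac{259345 + 3 \left(-657\right) \left(-662\right)}{683239} = \left(259345 + 1304802\right) \frac{1}{683239} = 1564147 \cdot \frac{1}{683239} = \frac{1564147}{683239}$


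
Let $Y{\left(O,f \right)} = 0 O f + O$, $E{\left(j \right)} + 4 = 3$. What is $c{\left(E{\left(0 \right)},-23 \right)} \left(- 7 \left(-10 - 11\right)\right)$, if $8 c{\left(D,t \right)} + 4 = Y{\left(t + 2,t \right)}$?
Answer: $- \frac{3675}{8} \approx -459.38$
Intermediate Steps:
$E{\left(j \right)} = -1$ ($E{\left(j \right)} = -4 + 3 = -1$)
$Y{\left(O,f \right)} = O$ ($Y{\left(O,f \right)} = 0 f + O = 0 + O = O$)
$c{\left(D,t \right)} = - \frac{1}{4} + \frac{t}{8}$ ($c{\left(D,t \right)} = - \frac{1}{2} + \frac{t + 2}{8} = - \frac{1}{2} + \frac{2 + t}{8} = - \frac{1}{2} + \left(\frac{1}{4} + \frac{t}{8}\right) = - \frac{1}{4} + \frac{t}{8}$)
$c{\left(E{\left(0 \right)},-23 \right)} \left(- 7 \left(-10 - 11\right)\right) = \left(- \frac{1}{4} + \frac{1}{8} \left(-23\right)\right) \left(- 7 \left(-10 - 11\right)\right) = \left(- \frac{1}{4} - \frac{23}{8}\right) \left(\left(-7\right) \left(-21\right)\right) = \left(- \frac{25}{8}\right) 147 = - \frac{3675}{8}$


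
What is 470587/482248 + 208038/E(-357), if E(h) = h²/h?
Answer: -2568151535/4414424 ≈ -581.76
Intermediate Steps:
E(h) = h
470587/482248 + 208038/E(-357) = 470587/482248 + 208038/(-357) = 470587*(1/482248) + 208038*(-1/357) = 36199/37096 - 69346/119 = -2568151535/4414424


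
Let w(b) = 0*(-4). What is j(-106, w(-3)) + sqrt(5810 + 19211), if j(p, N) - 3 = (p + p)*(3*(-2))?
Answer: 1275 + sqrt(25021) ≈ 1433.2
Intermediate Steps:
w(b) = 0
j(p, N) = 3 - 12*p (j(p, N) = 3 + (p + p)*(3*(-2)) = 3 + (2*p)*(-6) = 3 - 12*p)
j(-106, w(-3)) + sqrt(5810 + 19211) = (3 - 12*(-106)) + sqrt(5810 + 19211) = (3 + 1272) + sqrt(25021) = 1275 + sqrt(25021)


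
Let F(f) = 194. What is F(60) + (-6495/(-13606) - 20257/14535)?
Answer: 38184850823/197763210 ≈ 193.08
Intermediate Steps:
F(60) + (-6495/(-13606) - 20257/14535) = 194 + (-6495/(-13606) - 20257/14535) = 194 + (-6495*(-1/13606) - 20257*1/14535) = 194 + (6495/13606 - 20257/14535) = 194 - 181211917/197763210 = 38184850823/197763210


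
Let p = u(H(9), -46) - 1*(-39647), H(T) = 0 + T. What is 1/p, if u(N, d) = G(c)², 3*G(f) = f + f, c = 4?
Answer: 9/356887 ≈ 2.5218e-5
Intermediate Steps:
H(T) = T
G(f) = 2*f/3 (G(f) = (f + f)/3 = (2*f)/3 = 2*f/3)
u(N, d) = 64/9 (u(N, d) = ((⅔)*4)² = (8/3)² = 64/9)
p = 356887/9 (p = 64/9 - 1*(-39647) = 64/9 + 39647 = 356887/9 ≈ 39654.)
1/p = 1/(356887/9) = 9/356887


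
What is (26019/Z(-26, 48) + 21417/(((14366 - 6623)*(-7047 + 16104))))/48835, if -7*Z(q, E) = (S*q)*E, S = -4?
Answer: -1419175559891/1899576929028480 ≈ -0.00074710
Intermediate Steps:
Z(q, E) = 4*E*q/7 (Z(q, E) = -(-4*q)*E/7 = -(-4)*E*q/7 = 4*E*q/7)
(26019/Z(-26, 48) + 21417/(((14366 - 6623)*(-7047 + 16104))))/48835 = (26019/(((4/7)*48*(-26))) + 21417/(((14366 - 6623)*(-7047 + 16104))))/48835 = (26019/(-4992/7) + 21417/((7743*9057)))*(1/48835) = (26019*(-7/4992) + 21417/70128351)*(1/48835) = (-60711/1664 + 21417*(1/70128351))*(1/48835) = (-60711/1664 + 7139/23376117)*(1/48835) = -1419175559891/38897858688*1/48835 = -1419175559891/1899576929028480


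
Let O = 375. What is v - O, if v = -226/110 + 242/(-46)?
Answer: -483629/1265 ≈ -382.32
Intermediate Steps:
v = -9254/1265 (v = -226*1/110 + 242*(-1/46) = -113/55 - 121/23 = -9254/1265 ≈ -7.3154)
v - O = -9254/1265 - 1*375 = -9254/1265 - 375 = -483629/1265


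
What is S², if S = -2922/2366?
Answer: 2134521/1399489 ≈ 1.5252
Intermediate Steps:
S = -1461/1183 (S = -2922*1/2366 = -1461/1183 ≈ -1.2350)
S² = (-1461/1183)² = 2134521/1399489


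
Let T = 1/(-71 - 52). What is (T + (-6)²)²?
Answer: 19598329/15129 ≈ 1295.4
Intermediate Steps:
T = -1/123 (T = 1/(-123) = -1/123 ≈ -0.0081301)
(T + (-6)²)² = (-1/123 + (-6)²)² = (-1/123 + 36)² = (4427/123)² = 19598329/15129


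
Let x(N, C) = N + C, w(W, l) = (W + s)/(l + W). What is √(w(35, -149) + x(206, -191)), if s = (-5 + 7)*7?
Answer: √189354/114 ≈ 3.8171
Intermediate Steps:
s = 14 (s = 2*7 = 14)
w(W, l) = (14 + W)/(W + l) (w(W, l) = (W + 14)/(l + W) = (14 + W)/(W + l))
x(N, C) = C + N
√(w(35, -149) + x(206, -191)) = √((14 + 35)/(35 - 149) + (-191 + 206)) = √(49/(-114) + 15) = √(-1/114*49 + 15) = √(-49/114 + 15) = √(1661/114) = √189354/114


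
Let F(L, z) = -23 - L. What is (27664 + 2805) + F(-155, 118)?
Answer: 30601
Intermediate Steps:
(27664 + 2805) + F(-155, 118) = (27664 + 2805) + (-23 - 1*(-155)) = 30469 + (-23 + 155) = 30469 + 132 = 30601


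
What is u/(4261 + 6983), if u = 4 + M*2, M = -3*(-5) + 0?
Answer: 17/5622 ≈ 0.0030238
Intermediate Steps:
M = 15 (M = 15 + 0 = 15)
u = 34 (u = 4 + 15*2 = 4 + 30 = 34)
u/(4261 + 6983) = 34/(4261 + 6983) = 34/11244 = 34*(1/11244) = 17/5622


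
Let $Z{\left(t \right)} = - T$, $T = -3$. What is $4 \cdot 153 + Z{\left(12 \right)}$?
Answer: $615$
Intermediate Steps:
$Z{\left(t \right)} = 3$ ($Z{\left(t \right)} = \left(-1\right) \left(-3\right) = 3$)
$4 \cdot 153 + Z{\left(12 \right)} = 4 \cdot 153 + 3 = 612 + 3 = 615$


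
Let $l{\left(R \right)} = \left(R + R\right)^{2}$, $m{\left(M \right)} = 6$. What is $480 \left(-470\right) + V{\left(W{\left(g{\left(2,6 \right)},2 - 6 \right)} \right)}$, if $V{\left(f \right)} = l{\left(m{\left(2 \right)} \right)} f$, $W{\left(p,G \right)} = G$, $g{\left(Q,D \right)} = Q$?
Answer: $-226176$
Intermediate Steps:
$l{\left(R \right)} = 4 R^{2}$ ($l{\left(R \right)} = \left(2 R\right)^{2} = 4 R^{2}$)
$V{\left(f \right)} = 144 f$ ($V{\left(f \right)} = 4 \cdot 6^{2} f = 4 \cdot 36 f = 144 f$)
$480 \left(-470\right) + V{\left(W{\left(g{\left(2,6 \right)},2 - 6 \right)} \right)} = 480 \left(-470\right) + 144 \left(2 - 6\right) = -225600 + 144 \left(2 - 6\right) = -225600 + 144 \left(-4\right) = -225600 - 576 = -226176$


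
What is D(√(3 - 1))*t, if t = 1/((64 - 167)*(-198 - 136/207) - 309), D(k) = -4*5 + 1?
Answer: -3933/4171603 ≈ -0.00094280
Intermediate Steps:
D(k) = -19 (D(k) = -20 + 1 = -19)
t = 207/4171603 (t = 1/(-103*(-198 - 136*1/207) - 309) = 1/(-103*(-198 - 136/207) - 309) = 1/(-103*(-41122/207) - 309) = 1/(4235566/207 - 309) = 1/(4171603/207) = 207/4171603 ≈ 4.9621e-5)
D(√(3 - 1))*t = -19*207/4171603 = -3933/4171603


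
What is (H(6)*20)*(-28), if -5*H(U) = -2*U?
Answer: -1344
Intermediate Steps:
H(U) = 2*U/5 (H(U) = -(-2)*U/5 = 2*U/5)
(H(6)*20)*(-28) = (((⅖)*6)*20)*(-28) = ((12/5)*20)*(-28) = 48*(-28) = -1344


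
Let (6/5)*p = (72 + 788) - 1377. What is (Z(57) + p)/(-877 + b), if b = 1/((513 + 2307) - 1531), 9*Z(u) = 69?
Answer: 3272771/6782712 ≈ 0.48252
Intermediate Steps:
Z(u) = 23/3 (Z(u) = (⅑)*69 = 23/3)
p = -2585/6 (p = 5*((72 + 788) - 1377)/6 = 5*(860 - 1377)/6 = (⅚)*(-517) = -2585/6 ≈ -430.83)
b = 1/1289 (b = 1/(2820 - 1531) = 1/1289 ≈ 0.00077580)
(Z(57) + p)/(-877 + b) = (23/3 - 2585/6)/(-877 + 1/1289) = -2539/(6*(-1130452/1289)) = -2539/6*(-1289/1130452) = 3272771/6782712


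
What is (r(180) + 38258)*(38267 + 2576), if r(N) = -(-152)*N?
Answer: 2680035974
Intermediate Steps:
r(N) = 152*N
(r(180) + 38258)*(38267 + 2576) = (152*180 + 38258)*(38267 + 2576) = (27360 + 38258)*40843 = 65618*40843 = 2680035974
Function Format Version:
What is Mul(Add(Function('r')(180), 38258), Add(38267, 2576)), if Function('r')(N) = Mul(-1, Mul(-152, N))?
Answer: 2680035974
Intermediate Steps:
Function('r')(N) = Mul(152, N)
Mul(Add(Function('r')(180), 38258), Add(38267, 2576)) = Mul(Add(Mul(152, 180), 38258), Add(38267, 2576)) = Mul(Add(27360, 38258), 40843) = Mul(65618, 40843) = 2680035974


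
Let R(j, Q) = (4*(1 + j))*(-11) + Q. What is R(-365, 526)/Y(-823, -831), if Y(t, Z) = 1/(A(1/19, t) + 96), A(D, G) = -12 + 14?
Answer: 1621116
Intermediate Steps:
R(j, Q) = -44 + Q - 44*j (R(j, Q) = (4 + 4*j)*(-11) + Q = (-44 - 44*j) + Q = -44 + Q - 44*j)
A(D, G) = 2
Y(t, Z) = 1/98 (Y(t, Z) = 1/(2 + 96) = 1/98)
R(-365, 526)/Y(-823, -831) = (-44 + 526 - 44*(-365))/(1/98) = (-44 + 526 + 16060)*98 = 16542*98 = 1621116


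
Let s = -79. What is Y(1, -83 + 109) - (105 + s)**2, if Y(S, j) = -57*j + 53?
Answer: -2105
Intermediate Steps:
Y(S, j) = 53 - 57*j
Y(1, -83 + 109) - (105 + s)**2 = (53 - 57*(-83 + 109)) - (105 - 79)**2 = (53 - 57*26) - 1*26**2 = (53 - 1482) - 1*676 = -1429 - 676 = -2105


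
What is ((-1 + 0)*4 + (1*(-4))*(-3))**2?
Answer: 64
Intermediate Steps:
((-1 + 0)*4 + (1*(-4))*(-3))**2 = (-1*4 - 4*(-3))**2 = (-4 + 12)**2 = 8**2 = 64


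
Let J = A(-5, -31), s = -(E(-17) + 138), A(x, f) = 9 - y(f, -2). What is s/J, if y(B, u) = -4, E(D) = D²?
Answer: -427/13 ≈ -32.846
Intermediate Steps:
A(x, f) = 13 (A(x, f) = 9 - 1*(-4) = 9 + 4 = 13)
s = -427 (s = -((-17)² + 138) = -(289 + 138) = -1*427 = -427)
J = 13
s/J = -427/13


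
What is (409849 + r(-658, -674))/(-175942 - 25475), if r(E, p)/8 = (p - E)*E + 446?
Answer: -497641/201417 ≈ -2.4707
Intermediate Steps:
r(E, p) = 3568 + 8*E*(p - E) (r(E, p) = 8*((p - E)*E + 446) = 8*(E*(p - E) + 446) = 8*(446 + E*(p - E)) = 3568 + 8*E*(p - E))
(409849 + r(-658, -674))/(-175942 - 25475) = (409849 + (3568 - 8*(-658)² + 8*(-658)*(-674)))/(-175942 - 25475) = (409849 + (3568 - 8*432964 + 3547936))/(-201417) = (409849 + (3568 - 3463712 + 3547936))*(-1/201417) = (409849 + 87792)*(-1/201417) = 497641*(-1/201417) = -497641/201417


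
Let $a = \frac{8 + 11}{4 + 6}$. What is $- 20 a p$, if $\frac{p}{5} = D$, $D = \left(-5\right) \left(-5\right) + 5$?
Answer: $-5700$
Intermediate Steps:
$a = \frac{19}{10} \approx 1.9$
$D = 30$ ($D = 25 + 5 = 30$)
$p = 150$ ($p = 5 \cdot 30 = 150$)
$- 20 a p = \left(-20\right) \frac{19}{10} \cdot 150 = \left(-38\right) 150 = -5700$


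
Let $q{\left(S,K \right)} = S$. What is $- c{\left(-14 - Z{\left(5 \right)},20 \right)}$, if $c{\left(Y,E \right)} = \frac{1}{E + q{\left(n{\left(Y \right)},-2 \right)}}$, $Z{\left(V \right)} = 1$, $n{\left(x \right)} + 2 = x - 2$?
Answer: $-1$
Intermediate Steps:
$n{\left(x \right)} = -4 + x$ ($n{\left(x \right)} = -2 + \left(x - 2\right) = -2 + \left(-2 + x\right) = -4 + x$)
$c{\left(Y,E \right)} = \frac{1}{-4 + E + Y}$ ($c{\left(Y,E \right)} = \frac{1}{E + \left(-4 + Y\right)} = \frac{1}{-4 + E + Y}$)
$- c{\left(-14 - Z{\left(5 \right)},20 \right)} = - \frac{1}{-4 + 20 - 15} = - 1^{-1} = \left(-1\right) 1 = -1$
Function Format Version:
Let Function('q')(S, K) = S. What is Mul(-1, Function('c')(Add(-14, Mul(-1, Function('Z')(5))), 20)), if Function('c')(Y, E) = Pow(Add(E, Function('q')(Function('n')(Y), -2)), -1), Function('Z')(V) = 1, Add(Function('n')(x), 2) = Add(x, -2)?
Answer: -1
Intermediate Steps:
Function('n')(x) = Add(-4, x) (Function('n')(x) = Add(-2, Add(x, -2)) = Add(-2, Add(-2, x)) = Add(-4, x))
Function('c')(Y, E) = Pow(Add(-4, E, Y), -1) (Function('c')(Y, E) = Pow(Add(E, Add(-4, Y)), -1) = Pow(Add(-4, E, Y), -1))
Mul(-1, Function('c')(Add(-14, Mul(-1, Function('Z')(5))), 20)) = Mul(-1, Pow(Add(-4, 20, Add(-14, Mul(-1, 1))), -1)) = Mul(-1, Pow(Add(-4, 20, Add(-14, -1)), -1)) = Mul(-1, Pow(Add(-4, 20, -15), -1)) = Mul(-1, Pow(1, -1)) = Mul(-1, 1) = -1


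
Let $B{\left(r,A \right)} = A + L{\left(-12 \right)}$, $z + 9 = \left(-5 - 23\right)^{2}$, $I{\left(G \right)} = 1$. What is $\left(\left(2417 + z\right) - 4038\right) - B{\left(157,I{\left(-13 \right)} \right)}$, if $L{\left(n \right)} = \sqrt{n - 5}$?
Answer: $-847 - i \sqrt{17} \approx -847.0 - 4.1231 i$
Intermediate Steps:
$L{\left(n \right)} = \sqrt{-5 + n}$
$z = 775$ ($z = -9 + \left(-5 - 23\right)^{2} = -9 + \left(-28\right)^{2} = -9 + 784 = 775$)
$B{\left(r,A \right)} = A + i \sqrt{17}$ ($B{\left(r,A \right)} = A + \sqrt{-5 - 12} = A + \sqrt{-17} = A + i \sqrt{17}$)
$\left(\left(2417 + z\right) - 4038\right) - B{\left(157,I{\left(-13 \right)} \right)} = \left(\left(2417 + 775\right) - 4038\right) - \left(1 + i \sqrt{17}\right) = \left(3192 - 4038\right) - \left(1 + i \sqrt{17}\right) = -846 - \left(1 + i \sqrt{17}\right) = -847 - i \sqrt{17}$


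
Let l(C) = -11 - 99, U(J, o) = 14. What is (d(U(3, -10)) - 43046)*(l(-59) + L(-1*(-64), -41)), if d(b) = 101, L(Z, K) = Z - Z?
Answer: 4723950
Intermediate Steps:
L(Z, K) = 0
l(C) = -110
(d(U(3, -10)) - 43046)*(l(-59) + L(-1*(-64), -41)) = (101 - 43046)*(-110 + 0) = -42945*(-110) = 4723950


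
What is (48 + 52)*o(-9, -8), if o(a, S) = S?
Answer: -800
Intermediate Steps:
(48 + 52)*o(-9, -8) = (48 + 52)*(-8) = 100*(-8) = -800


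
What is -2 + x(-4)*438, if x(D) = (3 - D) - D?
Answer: 4816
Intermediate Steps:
x(D) = 3 - 2*D
-2 + x(-4)*438 = -2 + (3 - 2*(-4))*438 = -2 + (3 + 8)*438 = -2 + 11*438 = -2 + 4818 = 4816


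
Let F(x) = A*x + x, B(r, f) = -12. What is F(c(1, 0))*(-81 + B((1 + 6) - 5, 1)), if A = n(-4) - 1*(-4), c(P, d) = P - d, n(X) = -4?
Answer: -93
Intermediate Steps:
A = 0 (A = -4 - 1*(-4) = -4 + 4 = 0)
F(x) = x (F(x) = 0*x + x = 0 + x = x)
F(c(1, 0))*(-81 + B((1 + 6) - 5, 1)) = (1 - 1*0)*(-81 - 12) = (1 + 0)*(-93) = 1*(-93) = -93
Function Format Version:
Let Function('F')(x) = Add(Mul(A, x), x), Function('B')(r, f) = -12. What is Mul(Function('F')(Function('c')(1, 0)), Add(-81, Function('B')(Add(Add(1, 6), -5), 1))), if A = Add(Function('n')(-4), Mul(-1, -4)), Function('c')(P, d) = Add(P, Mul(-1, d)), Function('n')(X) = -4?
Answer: -93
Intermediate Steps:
A = 0 (A = Add(-4, Mul(-1, -4)) = Add(-4, 4) = 0)
Function('F')(x) = x (Function('F')(x) = Add(Mul(0, x), x) = Add(0, x) = x)
Mul(Function('F')(Function('c')(1, 0)), Add(-81, Function('B')(Add(Add(1, 6), -5), 1))) = Mul(Add(1, Mul(-1, 0)), Add(-81, -12)) = Mul(Add(1, 0), -93) = Mul(1, -93) = -93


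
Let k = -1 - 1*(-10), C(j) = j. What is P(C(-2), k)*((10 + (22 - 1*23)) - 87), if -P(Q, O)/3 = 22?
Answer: 5148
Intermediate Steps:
k = 9 (k = -1 + 10 = 9)
P(Q, O) = -66 (P(Q, O) = -3*22 = -66)
P(C(-2), k)*((10 + (22 - 1*23)) - 87) = -66*((10 + (22 - 1*23)) - 87) = -66*((10 + (22 - 23)) - 87) = -66*((10 - 1) - 87) = -66*(9 - 87) = -66*(-78) = 5148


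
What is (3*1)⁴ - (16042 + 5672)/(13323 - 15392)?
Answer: 189303/2069 ≈ 91.495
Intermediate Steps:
(3*1)⁴ - (16042 + 5672)/(13323 - 15392) = 3⁴ - 21714/(-2069) = 81 - 21714*(-1)/2069 = 81 - 1*(-21714/2069) = 81 + 21714/2069 = 189303/2069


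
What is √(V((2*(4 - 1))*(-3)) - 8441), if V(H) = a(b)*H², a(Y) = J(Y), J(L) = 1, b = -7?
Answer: I*√8117 ≈ 90.094*I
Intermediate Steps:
a(Y) = 1
V(H) = H² (V(H) = 1*H² = H²)
√(V((2*(4 - 1))*(-3)) - 8441) = √(((2*(4 - 1))*(-3))² - 8441) = √(((2*3)*(-3))² - 8441) = √((6*(-3))² - 8441) = √((-18)² - 8441) = √(324 - 8441) = √(-8117) = I*√8117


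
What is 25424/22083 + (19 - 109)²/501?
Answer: 63869908/3687861 ≈ 17.319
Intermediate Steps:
25424/22083 + (19 - 109)²/501 = 25424*(1/22083) + (-90)²*(1/501) = 25424/22083 + 8100*(1/501) = 25424/22083 + 2700/167 = 63869908/3687861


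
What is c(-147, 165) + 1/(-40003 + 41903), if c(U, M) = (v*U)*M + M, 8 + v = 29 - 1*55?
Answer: 1567186501/1900 ≈ 8.2484e+5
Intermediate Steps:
v = -34 (v = -8 + (29 - 1*55) = -8 + (29 - 55) = -8 - 26 = -34)
c(U, M) = M - 34*M*U (c(U, M) = (-34*U)*M + M = -34*M*U + M = M - 34*M*U)
c(-147, 165) + 1/(-40003 + 41903) = 165*(1 - 34*(-147)) + 1/(-40003 + 41903) = 165*(1 + 4998) + 1/1900 = 165*4999 + 1/1900 = 824835 + 1/1900 = 1567186501/1900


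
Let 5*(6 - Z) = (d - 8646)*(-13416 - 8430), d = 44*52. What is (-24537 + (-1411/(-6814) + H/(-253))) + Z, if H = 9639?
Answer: -239661921135481/8619710 ≈ -2.7804e+7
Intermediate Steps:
d = 2288
Z = -138896838/5 (Z = 6 - (2288 - 8646)*(-13416 - 8430)/5 = 6 - (-6358)*(-21846)/5 = 6 - ⅕*138896868 = 6 - 138896868/5 = -138896838/5 ≈ -2.7779e+7)
(-24537 + (-1411/(-6814) + H/(-253))) + Z = (-24537 + (-1411/(-6814) + 9639/(-253))) - 138896838/5 = (-24537 + (-1411*(-1/6814) + 9639*(-1/253))) - 138896838/5 = (-24537 + (1411/6814 - 9639/253)) - 138896838/5 = (-24537 - 65323163/1723942) - 138896838/5 = -42365688017/1723942 - 138896838/5 = -239661921135481/8619710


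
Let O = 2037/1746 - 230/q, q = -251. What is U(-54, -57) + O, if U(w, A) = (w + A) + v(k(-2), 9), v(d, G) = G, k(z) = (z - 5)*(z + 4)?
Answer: -150475/1506 ≈ -99.917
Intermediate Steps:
k(z) = (-5 + z)*(4 + z)
U(w, A) = 9 + A + w (U(w, A) = (w + A) + 9 = (A + w) + 9 = 9 + A + w)
O = 3137/1506 (O = 2037/1746 - 230/(-251) = 2037*(1/1746) - 230*(-1/251) = 7/6 + 230/251 = 3137/1506 ≈ 2.0830)
U(-54, -57) + O = (9 - 57 - 54) + 3137/1506 = -102 + 3137/1506 = -150475/1506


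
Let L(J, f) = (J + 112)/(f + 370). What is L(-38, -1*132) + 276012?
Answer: 32845465/119 ≈ 2.7601e+5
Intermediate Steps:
L(J, f) = (112 + J)/(370 + f)
L(-38, -1*132) + 276012 = (112 - 38)/(370 - 1*132) + 276012 = 74/(370 - 132) + 276012 = 74/238 + 276012 = (1/238)*74 + 276012 = 37/119 + 276012 = 32845465/119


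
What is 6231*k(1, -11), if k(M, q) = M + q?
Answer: -62310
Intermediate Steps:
6231*k(1, -11) = 6231*(1 - 11) = 6231*(-10) = -62310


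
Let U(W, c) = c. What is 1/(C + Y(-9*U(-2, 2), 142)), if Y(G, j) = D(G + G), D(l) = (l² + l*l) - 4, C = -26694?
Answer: -1/24106 ≈ -4.1483e-5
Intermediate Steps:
D(l) = -4 + 2*l² (D(l) = (l² + l²) - 4 = 2*l² - 4 = -4 + 2*l²)
Y(G, j) = -4 + 8*G² (Y(G, j) = -4 + 2*(G + G)² = -4 + 2*(2*G)² = -4 + 2*(4*G²) = -4 + 8*G²)
1/(C + Y(-9*U(-2, 2), 142)) = 1/(-26694 + (-4 + 8*(-9*2)²)) = 1/(-26694 + (-4 + 8*(-18)²)) = 1/(-26694 + (-4 + 8*324)) = 1/(-26694 + (-4 + 2592)) = 1/(-26694 + 2588) = 1/(-24106) = -1/24106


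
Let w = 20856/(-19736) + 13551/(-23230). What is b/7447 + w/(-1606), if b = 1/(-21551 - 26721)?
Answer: 767907165506407/751948107121232560 ≈ 0.0010212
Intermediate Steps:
w = -93990927/57308410 (w = 20856*(-1/19736) + 13551*(-1/23230) = -2607/2467 - 13551/23230 = -93990927/57308410 ≈ -1.6401)
b = -1/48272 (b = 1/(-48272) = -1/48272 ≈ -2.0716e-5)
b/7447 + w/(-1606) = -1/48272/7447 - 93990927/57308410/(-1606) = -1/48272*1/7447 - 93990927/57308410*(-1/1606) = -1/359481584 + 93990927/92037306460 = 767907165506407/751948107121232560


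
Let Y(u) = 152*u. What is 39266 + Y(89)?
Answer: 52794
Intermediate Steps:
39266 + Y(89) = 39266 + 152*89 = 39266 + 13528 = 52794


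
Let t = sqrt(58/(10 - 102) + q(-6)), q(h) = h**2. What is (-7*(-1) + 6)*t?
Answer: 13*sqrt(74842)/46 ≈ 77.314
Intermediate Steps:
t = sqrt(74842)/46 (t = sqrt(58/(10 - 102) + (-6)**2) = sqrt(58/(-92) + 36) = sqrt(-1/92*58 + 36) = sqrt(-29/46 + 36) = sqrt(1627/46) = sqrt(74842)/46 ≈ 5.9472)
(-7*(-1) + 6)*t = (-7*(-1) + 6)*(sqrt(74842)/46) = (7 + 6)*(sqrt(74842)/46) = 13*(sqrt(74842)/46) = 13*sqrt(74842)/46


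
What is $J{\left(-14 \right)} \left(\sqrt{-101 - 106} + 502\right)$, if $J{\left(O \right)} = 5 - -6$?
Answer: $5522 + 33 i \sqrt{23} \approx 5522.0 + 158.26 i$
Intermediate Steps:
$J{\left(O \right)} = 11$ ($J{\left(O \right)} = 5 + 6 = 11$)
$J{\left(-14 \right)} \left(\sqrt{-101 - 106} + 502\right) = 11 \left(\sqrt{-101 - 106} + 502\right) = 11 \left(\sqrt{-207} + 502\right) = 11 \left(3 i \sqrt{23} + 502\right) = 11 \left(502 + 3 i \sqrt{23}\right) = 5522 + 33 i \sqrt{23}$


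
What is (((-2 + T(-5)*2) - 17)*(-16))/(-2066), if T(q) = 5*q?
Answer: -552/1033 ≈ -0.53437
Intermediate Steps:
(((-2 + T(-5)*2) - 17)*(-16))/(-2066) = (((-2 + (5*(-5))*2) - 17)*(-16))/(-2066) = (((-2 - 25*2) - 17)*(-16))*(-1/2066) = (((-2 - 50) - 17)*(-16))*(-1/2066) = ((-52 - 17)*(-16))*(-1/2066) = -69*(-16)*(-1/2066) = 1104*(-1/2066) = -552/1033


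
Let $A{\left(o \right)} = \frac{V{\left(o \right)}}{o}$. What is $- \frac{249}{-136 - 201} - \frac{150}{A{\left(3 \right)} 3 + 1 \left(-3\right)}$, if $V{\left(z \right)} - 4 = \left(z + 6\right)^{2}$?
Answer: $- \frac{15066}{13817} \approx -1.0904$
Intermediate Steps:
$V{\left(z \right)} = 4 + \left(6 + z\right)^{2}$ ($V{\left(z \right)} = 4 + \left(z + 6\right)^{2} = 4 + \left(6 + z\right)^{2}$)
$A{\left(o \right)} = \frac{4 + \left(6 + o\right)^{2}}{o}$
$- \frac{249}{-136 - 201} - \frac{150}{A{\left(3 \right)} 3 + 1 \left(-3\right)} = - \frac{249}{-136 - 201} - \frac{150}{\frac{4 + \left(6 + 3\right)^{2}}{3} \cdot 3 + 1 \left(-3\right)} = - \frac{249}{-337} - \frac{150}{\frac{4 + 9^{2}}{3} \cdot 3 - 3} = \left(-249\right) \left(- \frac{1}{337}\right) - \frac{150}{\frac{4 + 81}{3} \cdot 3 - 3} = \frac{249}{337} - \frac{150}{\frac{1}{3} \cdot 85 \cdot 3 - 3} = \frac{249}{337} - \frac{150}{\frac{85}{3} \cdot 3 - 3} = \frac{249}{337} - \frac{150}{85 - 3} = \frac{249}{337} - \frac{150}{82} = \frac{249}{337} - \frac{75}{41} = - \frac{15066}{13817}$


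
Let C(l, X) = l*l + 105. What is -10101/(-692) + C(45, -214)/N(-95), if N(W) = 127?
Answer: 2756787/87884 ≈ 31.368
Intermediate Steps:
C(l, X) = 105 + l² (C(l, X) = l² + 105 = 105 + l²)
-10101/(-692) + C(45, -214)/N(-95) = -10101/(-692) + (105 + 45²)/127 = -10101*(-1/692) + (105 + 2025)*(1/127) = 10101/692 + 2130*(1/127) = 10101/692 + 2130/127 = 2756787/87884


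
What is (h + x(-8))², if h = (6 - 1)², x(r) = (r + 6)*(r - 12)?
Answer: 4225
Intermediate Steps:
x(r) = (-12 + r)*(6 + r) (x(r) = (6 + r)*(-12 + r) = (-12 + r)*(6 + r))
h = 25 (h = 5² = 25)
(h + x(-8))² = (25 + (-72 + (-8)² - 6*(-8)))² = (25 + (-72 + 64 + 48))² = (25 + 40)² = 65² = 4225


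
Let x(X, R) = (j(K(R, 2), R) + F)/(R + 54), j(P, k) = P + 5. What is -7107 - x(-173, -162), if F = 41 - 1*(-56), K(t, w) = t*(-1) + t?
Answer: -127909/18 ≈ -7106.1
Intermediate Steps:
K(t, w) = 0 (K(t, w) = -t + t = 0)
F = 97 (F = 41 + 56 = 97)
j(P, k) = 5 + P
x(X, R) = 102/(54 + R) (x(X, R) = ((5 + 0) + 97)/(R + 54) = (5 + 97)/(54 + R) = 102/(54 + R))
-7107 - x(-173, -162) = -7107 - 102/(54 - 162) = -7107 - 102/(-108) = -7107 - 102*(-1)/108 = -7107 - 1*(-17/18) = -7107 + 17/18 = -127909/18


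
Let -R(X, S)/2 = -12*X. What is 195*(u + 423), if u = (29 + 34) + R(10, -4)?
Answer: 141570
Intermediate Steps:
R(X, S) = 24*X (R(X, S) = -(-24)*X = 24*X)
u = 303 (u = (29 + 34) + 24*10 = 63 + 240 = 303)
195*(u + 423) = 195*(303 + 423) = 195*726 = 141570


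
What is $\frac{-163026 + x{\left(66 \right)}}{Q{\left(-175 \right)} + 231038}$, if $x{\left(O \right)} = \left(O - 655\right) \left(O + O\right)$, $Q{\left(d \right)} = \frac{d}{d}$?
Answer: $- \frac{80258}{77013} \approx -1.0421$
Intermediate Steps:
$Q{\left(d \right)} = 1$
$x{\left(O \right)} = 2 O \left(-655 + O\right)$ ($x{\left(O \right)} = \left(-655 + O\right) 2 O = 2 O \left(-655 + O\right)$)
$\frac{-163026 + x{\left(66 \right)}}{Q{\left(-175 \right)} + 231038} = \frac{-163026 + 2 \cdot 66 \left(-655 + 66\right)}{1 + 231038} = \frac{-163026 + 2 \cdot 66 \left(-589\right)}{231039} = \left(-163026 - 77748\right) \frac{1}{231039} = \left(-240774\right) \frac{1}{231039} = - \frac{80258}{77013}$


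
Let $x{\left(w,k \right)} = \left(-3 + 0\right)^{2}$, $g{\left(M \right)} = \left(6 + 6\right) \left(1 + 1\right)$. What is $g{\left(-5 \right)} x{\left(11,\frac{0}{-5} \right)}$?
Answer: $216$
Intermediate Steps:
$g{\left(M \right)} = 24$ ($g{\left(M \right)} = 12 \cdot 2 = 24$)
$x{\left(w,k \right)} = 9$ ($x{\left(w,k \right)} = \left(-3\right)^{2} = 9$)
$g{\left(-5 \right)} x{\left(11,\frac{0}{-5} \right)} = 24 \cdot 9 = 216$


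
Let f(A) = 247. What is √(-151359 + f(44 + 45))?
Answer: 2*I*√37778 ≈ 388.73*I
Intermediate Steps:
√(-151359 + f(44 + 45)) = √(-151359 + 247) = √(-151112) = 2*I*√37778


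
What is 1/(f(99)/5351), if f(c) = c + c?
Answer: 5351/198 ≈ 27.025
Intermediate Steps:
f(c) = 2*c
1/(f(99)/5351) = 1/((2*99)/5351) = 1/(198*(1/5351)) = 1/(198/5351) = 5351/198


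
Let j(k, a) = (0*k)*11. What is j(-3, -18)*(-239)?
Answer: 0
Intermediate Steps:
j(k, a) = 0 (j(k, a) = 0*11 = 0)
j(-3, -18)*(-239) = 0*(-239) = 0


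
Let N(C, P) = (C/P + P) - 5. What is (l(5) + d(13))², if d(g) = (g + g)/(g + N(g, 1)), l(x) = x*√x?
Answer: 15294/121 + 130*√5/11 ≈ 152.82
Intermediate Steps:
N(C, P) = -5 + P + C/P (N(C, P) = (P + C/P) - 5 = -5 + P + C/P)
l(x) = x^(3/2)
d(g) = 2*g/(-4 + 2*g) (d(g) = (g + g)/(g + (-5 + 1 + g/1)) = (2*g)/(g + (-5 + 1 + g*1)) = (2*g)/(g + (-5 + 1 + g)) = (2*g)/(g + (-4 + g)) = (2*g)/(-4 + 2*g) = 2*g/(-4 + 2*g))
(l(5) + d(13))² = (5^(3/2) + 13/(-2 + 13))² = (5*√5 + 13/11)² = (13/11 + 5*√5)²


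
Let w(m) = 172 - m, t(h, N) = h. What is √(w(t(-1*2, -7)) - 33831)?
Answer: I*√33657 ≈ 183.46*I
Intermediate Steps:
√(w(t(-1*2, -7)) - 33831) = √((172 - (-1)*2) - 33831) = √((172 - 1*(-2)) - 33831) = √((172 + 2) - 33831) = √(174 - 33831) = √(-33657) = I*√33657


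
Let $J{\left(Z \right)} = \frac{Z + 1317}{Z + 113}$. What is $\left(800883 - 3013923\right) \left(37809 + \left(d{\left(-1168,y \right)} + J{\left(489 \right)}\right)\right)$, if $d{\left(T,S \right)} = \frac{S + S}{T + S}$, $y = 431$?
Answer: $- \frac{61669860629280}{737} \approx -8.3677 \cdot 10^{10}$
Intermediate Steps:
$J{\left(Z \right)} = \frac{1317 + Z}{113 + Z}$
$d{\left(T,S \right)} = \frac{2 S}{S + T}$
$\left(800883 - 3013923\right) \left(37809 + \left(d{\left(-1168,y \right)} + J{\left(489 \right)}\right)\right) = \left(800883 - 3013923\right) \left(37809 + \left(2 \cdot 431 \frac{1}{431 - 1168} + \frac{1317 + 489}{113 + 489}\right)\right) = - 2213040 \left(37809 + \left(2 \cdot 431 \frac{1}{-737} + \frac{1}{602} \cdot 1806\right)\right) = - 2213040 \left(37809 + \left(2 \cdot 431 \left(- \frac{1}{737}\right) + \frac{1}{602} \cdot 1806\right)\right) = - 2213040 \left(37809 + \left(- \frac{862}{737} + 3\right)\right) = - 2213040 \left(37809 + \frac{1349}{737}\right) = \left(-2213040\right) \frac{27866582}{737} = - \frac{61669860629280}{737}$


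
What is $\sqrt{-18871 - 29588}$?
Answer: $i \sqrt{48459} \approx 220.13 i$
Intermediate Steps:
$\sqrt{-18871 - 29588} = \sqrt{-48459} = i \sqrt{48459}$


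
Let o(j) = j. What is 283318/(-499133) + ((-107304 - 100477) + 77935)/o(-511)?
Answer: 64665648020/255056963 ≈ 253.53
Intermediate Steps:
283318/(-499133) + ((-107304 - 100477) + 77935)/o(-511) = 283318/(-499133) + ((-107304 - 100477) + 77935)/(-511) = 283318*(-1/499133) + (-207781 + 77935)*(-1/511) = -283318/499133 - 129846*(-1/511) = -283318/499133 + 129846/511 = 64665648020/255056963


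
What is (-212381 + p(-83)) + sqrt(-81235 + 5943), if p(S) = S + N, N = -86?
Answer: -212550 + 2*I*sqrt(18823) ≈ -2.1255e+5 + 274.39*I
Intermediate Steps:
p(S) = -86 + S (p(S) = S - 86 = -86 + S)
(-212381 + p(-83)) + sqrt(-81235 + 5943) = (-212381 + (-86 - 83)) + sqrt(-81235 + 5943) = (-212381 - 169) + sqrt(-75292) = -212550 + 2*I*sqrt(18823)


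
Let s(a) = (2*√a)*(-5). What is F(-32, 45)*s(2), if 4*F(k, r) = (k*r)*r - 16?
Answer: 162040*√2 ≈ 2.2916e+5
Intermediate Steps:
F(k, r) = -4 + k*r²/4 (F(k, r) = ((k*r)*r - 16)/4 = (k*r² - 16)/4 = (-16 + k*r²)/4 = -4 + k*r²/4)
s(a) = -10*√a
F(-32, 45)*s(2) = (-4 + (¼)*(-32)*45²)*(-10*√2) = (-4 + (¼)*(-32)*2025)*(-10*√2) = (-4 - 16200)*(-10*√2) = -(-162040)*√2 = 162040*√2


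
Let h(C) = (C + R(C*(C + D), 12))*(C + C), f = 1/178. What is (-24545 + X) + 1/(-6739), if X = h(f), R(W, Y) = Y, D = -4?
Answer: -2620391111309/106759238 ≈ -24545.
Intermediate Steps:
f = 1/178 ≈ 0.0056180
h(C) = 2*C*(12 + C) (h(C) = (C + 12)*(C + C) = (12 + C)*(2*C) = 2*C*(12 + C))
X = 2137/15842 (X = 2*(1/178)*(12 + 1/178) = 2*(1/178)*(2137/178) = 2137/15842 ≈ 0.13489)
(-24545 + X) + 1/(-6739) = (-24545 + 2137/15842) + 1/(-6739) = -388839753/15842 - 1/6739 = -2620391111309/106759238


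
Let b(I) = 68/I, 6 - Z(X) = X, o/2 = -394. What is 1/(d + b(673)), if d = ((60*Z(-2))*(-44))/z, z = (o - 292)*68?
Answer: 102969/40016 ≈ 2.5732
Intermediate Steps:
o = -788 (o = 2*(-394) = -788)
Z(X) = 6 - X
z = -73440 (z = (-788 - 292)*68 = -1080*68 = -73440)
d = 44/153 (d = ((60*(6 - 1*(-2)))*(-44))/(-73440) = ((60*(6 + 2))*(-44))*(-1/73440) = ((60*8)*(-44))*(-1/73440) = (480*(-44))*(-1/73440) = -21120*(-1/73440) = 44/153 ≈ 0.28758)
1/(d + b(673)) = 1/(44/153 + 68/673) = 1/(40016/102969) = 102969/40016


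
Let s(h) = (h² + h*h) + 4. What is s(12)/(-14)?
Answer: -146/7 ≈ -20.857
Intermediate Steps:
s(h) = 4 + 2*h² (s(h) = (h² + h²) + 4 = 2*h² + 4 = 4 + 2*h²)
s(12)/(-14) = (4 + 2*12²)/(-14) = -(4 + 2*144)/14 = -(4 + 288)/14 = -1/14*292 = -146/7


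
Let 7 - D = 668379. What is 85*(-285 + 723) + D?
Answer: -631142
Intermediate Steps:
D = -668372 (D = 7 - 1*668379 = 7 - 668379 = -668372)
85*(-285 + 723) + D = 85*(-285 + 723) - 668372 = 85*438 - 668372 = 37230 - 668372 = -631142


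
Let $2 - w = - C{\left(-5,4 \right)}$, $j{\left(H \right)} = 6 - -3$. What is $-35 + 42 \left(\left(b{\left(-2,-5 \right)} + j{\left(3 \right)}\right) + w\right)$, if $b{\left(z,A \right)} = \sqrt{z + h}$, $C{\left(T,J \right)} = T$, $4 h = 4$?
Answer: $217 + 42 i \approx 217.0 + 42.0 i$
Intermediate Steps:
$h = 1$ ($h = \frac{1}{4} \cdot 4 = 1$)
$j{\left(H \right)} = 9$ ($j{\left(H \right)} = 6 + 3 = 9$)
$b{\left(z,A \right)} = \sqrt{1 + z}$ ($b{\left(z,A \right)} = \sqrt{z + 1} = \sqrt{1 + z}$)
$w = -3$ ($w = 2 - \left(-1\right) \left(-5\right) = 2 - 5 = -3$)
$-35 + 42 \left(\left(b{\left(-2,-5 \right)} + j{\left(3 \right)}\right) + w\right) = -35 + 42 \left(\left(\sqrt{1 - 2} + 9\right) - 3\right) = -35 + 42 \left(\left(\sqrt{-1} + 9\right) - 3\right) = -35 + 42 \left(\left(i + 9\right) - 3\right) = -35 + 42 \left(\left(9 + i\right) - 3\right) = -35 + 42 \left(6 + i\right) = -35 + \left(252 + 42 i\right) = 217 + 42 i$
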